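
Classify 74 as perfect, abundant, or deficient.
deficient

Proper divisors of 74: sum = 1 + 2 + 37 = 40
Since 40 < 74, 74 is deficient.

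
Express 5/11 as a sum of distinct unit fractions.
1/3 + 1/9 + 1/99

Greedy algorithm:
5/11: ceiling(11/5) = 3, use 1/3
4/33: ceiling(33/4) = 9, use 1/9
1/99: ceiling(99/1) = 99, use 1/99
Result: 5/11 = 1/3 + 1/9 + 1/99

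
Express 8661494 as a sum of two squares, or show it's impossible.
Not possible

Factorization: 8661494 = 2 × 163^3
By Fermat: n is sum of two squares iff every prime p ≡ 3 (mod 4) appears to even power.
Prime(s) ≡ 3 (mod 4) with odd exponent: [(163, 3)]
Therefore 8661494 cannot be expressed as a² + b².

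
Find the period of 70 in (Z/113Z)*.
112

113 is prime, so ord(70) divides φ(113) = 112.
Divisors of 112: 1, 2, 4, 7, 8, 14, 16, 28, 56, 112.
Repeated squaring: 70^1 ≡ 70, 70^2 ≡ 41, 70^4 ≡ 99, 70^8 ≡ 83, 70^16 ≡ 109, 70^32 ≡ 16, 70^64 ≡ 30 (mod 113).
Test 70^d mod 113 for each divisor d in increasing order:
70^1 ≡ 70
70^2 ≡ 41
70^4 ≡ 99
70^7 = 70^4·70^2·70^1 ≡ 48
70^8 ≡ 83
70^14 = 70^8·70^4·70^2 ≡ 44
70^16 ≡ 109
70^28 = 70^16·70^8·70^4 ≡ 15
70^56 = 70^32·70^16·70^8 ≡ 112
70^112 = 70^64·70^32·70^16 ≡ 1  ← first divisor giving 1
The order is 112.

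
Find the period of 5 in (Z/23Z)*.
22

23 is prime, so ord(5) divides φ(23) = 22.
Divisors of 22: 1, 2, 11, 22.
Repeated squaring: 5^1 ≡ 5, 5^2 ≡ 2, 5^4 ≡ 4, 5^8 ≡ 16, 5^16 ≡ 3 (mod 23).
Test 5^d mod 23 for each divisor d in increasing order:
5^1 ≡ 5
5^2 ≡ 2
5^11 = 5^8·5^2·5^1 ≡ 22
5^22 = 5^16·5^4·5^2 ≡ 1  ← first divisor giving 1
The order is 22.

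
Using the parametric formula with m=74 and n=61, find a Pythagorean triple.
(1755, 9028, 9197)

Euclid's formula: a = m² - n², b = 2mn, c = m² + n²
m = 74, n = 61
a = 74² - 61² = 5476 - 3721 = 1755
b = 2 × 74 × 61 = 9028
c = 74² + 61² = 5476 + 3721 = 9197
Verification: 1755² + 9028² = 3080025 + 81504784 = 84584809 = 9197² ✓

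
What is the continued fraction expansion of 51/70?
[0; 1, 2, 1, 2, 6]

Euclidean algorithm steps:
51 = 0 × 70 + 51
70 = 1 × 51 + 19
51 = 2 × 19 + 13
19 = 1 × 13 + 6
13 = 2 × 6 + 1
6 = 6 × 1 + 0
Continued fraction: [0; 1, 2, 1, 2, 6]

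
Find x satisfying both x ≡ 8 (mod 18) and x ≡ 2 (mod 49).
296

Using Chinese Remainder Theorem:
M = 18 × 49 = 882
M1 = 49, M2 = 18
y1 = 49^(-1) mod 18 = 7
y2 = 18^(-1) mod 49 = 30
x = (8×49×7 + 2×18×30) mod 882 = 296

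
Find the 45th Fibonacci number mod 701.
293

Matrix identity: Q^n = [[F_(n+1), F_n], [F_n, F_(n-1)]] with Q = [[1,1],[1,0]].
n = 45 = 101101₂. Square-and-multiply, entries mod 701:
Q^1 = [[1,1],[1,0]]
Q^2 = (Q^1)² = [[2,1],[1,1]]
Q^5 = (Q^2)²·Q = [[8,5],[5,3]]
Q^11 = (Q^5)²·Q = [[144,89],[89,55]]
Q^22 = (Q^11)² = [[617,186],[186,431]]
Q^45 = (Q^22)²·Q = [[343,293],[293,50]]
F_45 mod 701 = Q^45[0][1] = 293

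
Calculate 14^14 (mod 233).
217

Repeated squaring. Binary of 14 = 1110.
14^1 ≡ 14 (mod 233); 14^2 ≡ 196 (mod 233); 14^4 ≡ 204 (mod 233); 14^8 ≡ 142 (mod 233)
14^14 = 14^2 × 14^4 × 14^8 ≡ 217 (mod 233)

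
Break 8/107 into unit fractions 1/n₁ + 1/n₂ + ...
1/14 + 1/300 + 1/224700

Greedy algorithm:
8/107: ceiling(107/8) = 14, use 1/14
5/1498: ceiling(1498/5) = 300, use 1/300
1/224700: ceiling(224700/1) = 224700, use 1/224700
Result: 8/107 = 1/14 + 1/300 + 1/224700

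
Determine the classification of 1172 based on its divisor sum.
deficient

Proper divisors of 1172: sum = 1 + 2 + 4 + 293 + 586 = 886
Since 886 < 1172, 1172 is deficient.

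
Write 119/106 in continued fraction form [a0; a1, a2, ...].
[1; 8, 6, 2]

Euclidean algorithm steps:
119 = 1 × 106 + 13
106 = 8 × 13 + 2
13 = 6 × 2 + 1
2 = 2 × 1 + 0
Continued fraction: [1; 8, 6, 2]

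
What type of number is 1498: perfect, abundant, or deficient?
deficient

Proper divisors of 1498: sum = 1 + 2 + 7 + 14 + 107 + 214 + 749 = 1094
Since 1094 < 1498, 1498 is deficient.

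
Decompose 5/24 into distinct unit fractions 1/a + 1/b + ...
1/5 + 1/120

Greedy algorithm:
5/24: ceiling(24/5) = 5, use 1/5
1/120: ceiling(120/1) = 120, use 1/120
Result: 5/24 = 1/5 + 1/120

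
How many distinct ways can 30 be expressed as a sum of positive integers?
5604

p(n) counts ways to write n as a sum of positive integers (order ignored).
Euler's pentagonal recurrence: p(k) = p(k-1) + p(k-2) - p(k-5) - p(k-7) + p(k-12) + p(k-15) - ... (offsets j(3j∓1)/2, signs ++--, p(0)=1, p(<0)=0).
DP table for k = 0..29: p(0)=1, p(1)=1, p(2)=2, p(3)=3, p(4)=5, p(5)=7, p(6)=11, p(7)=15, p(8)=22, p(9)=30, p(10)=42, p(11)=56, p(12)=77, p(13)=101, p(14)=135, p(15)=176, p(16)=231, p(17)=297, p(18)=385, p(19)=490, p(20)=627, p(21)=792, p(22)=1002, p(23)=1255, p(24)=1575, p(25)=1958, p(26)=2436, p(27)=3010, p(28)=3718, p(29)=4565.
Final step: p(30) = p(29) + p(28) - p(25) - p(23) + p(18) + p(15) - p(8) - p(4)
= 4565 + 3718 - 1958 - 1255 + 385 + 176 - 22 - 5
= 5604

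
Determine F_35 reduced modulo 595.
205

Matrix identity: Q^n = [[F_(n+1), F_n], [F_n, F_(n-1)]] with Q = [[1,1],[1,0]].
n = 35 = 100011₂. Square-and-multiply, entries mod 595:
Q^1 = [[1,1],[1,0]]
Q^2 = (Q^1)² = [[2,1],[1,1]]
Q^4 = (Q^2)² = [[5,3],[3,2]]
Q^8 = (Q^4)² = [[34,21],[21,13]]
Q^17 = (Q^8)²·Q = [[204,407],[407,392]]
Q^35 = (Q^17)²·Q = [[17,205],[205,407]]
F_35 mod 595 = Q^35[0][1] = 205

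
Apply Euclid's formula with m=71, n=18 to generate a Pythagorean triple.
(4717, 2556, 5365)

Euclid's formula: a = m² - n², b = 2mn, c = m² + n²
m = 71, n = 18
a = 71² - 18² = 5041 - 324 = 4717
b = 2 × 71 × 18 = 2556
c = 71² + 18² = 5041 + 324 = 5365
Verification: 4717² + 2556² = 22250089 + 6533136 = 28783225 = 5365² ✓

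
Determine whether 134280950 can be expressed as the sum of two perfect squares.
Not possible

Factorization: 134280950 = 2 × 5^2 × 139^3
By Fermat: n is sum of two squares iff every prime p ≡ 3 (mod 4) appears to even power.
Prime(s) ≡ 3 (mod 4) with odd exponent: [(139, 3)]
Therefore 134280950 cannot be expressed as a² + b².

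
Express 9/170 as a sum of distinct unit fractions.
1/19 + 1/3230

Greedy algorithm:
9/170: ceiling(170/9) = 19, use 1/19
1/3230: ceiling(3230/1) = 3230, use 1/3230
Result: 9/170 = 1/19 + 1/3230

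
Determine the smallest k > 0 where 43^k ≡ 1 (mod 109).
18

109 is prime, so ord(43) divides φ(109) = 108.
Divisors of 108: 1, 2, 3, 4, 6, 9, 12, 18, 27, 36, 54, 108.
Repeated squaring: 43^1 ≡ 43, 43^2 ≡ 105, 43^4 ≡ 16, 43^8 ≡ 38, 43^16 ≡ 27, 43^32 ≡ 75, 43^64 ≡ 66 (mod 109).
Test 43^d mod 109 for each divisor d in increasing order:
43^1 ≡ 43
43^2 ≡ 105
43^3 = 43^2·43^1 ≡ 46
43^4 ≡ 16
43^6 = 43^4·43^2 ≡ 45
43^9 = 43^8·43^1 ≡ 108
43^12 = 43^8·43^4 ≡ 63
43^18 = 43^16·43^2 ≡ 1  ← first divisor giving 1
The order is 18.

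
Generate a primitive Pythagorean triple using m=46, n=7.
(2067, 644, 2165)

Euclid's formula: a = m² - n², b = 2mn, c = m² + n²
m = 46, n = 7
a = 46² - 7² = 2116 - 49 = 2067
b = 2 × 46 × 7 = 644
c = 46² + 7² = 2116 + 49 = 2165
Verification: 2067² + 644² = 4272489 + 414736 = 4687225 = 2165² ✓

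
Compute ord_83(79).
82

83 is prime, so ord(79) divides φ(83) = 82.
Divisors of 82: 1, 2, 41, 82.
Repeated squaring: 79^1 ≡ 79, 79^2 ≡ 16, 79^4 ≡ 7, 79^8 ≡ 49, 79^16 ≡ 77, 79^32 ≡ 36, 79^64 ≡ 51 (mod 83).
Test 79^d mod 83 for each divisor d in increasing order:
79^1 ≡ 79
79^2 ≡ 16
79^41 = 79^32·79^8·79^1 ≡ 82
79^82 = 79^64·79^16·79^2 ≡ 1  ← first divisor giving 1
The order is 82.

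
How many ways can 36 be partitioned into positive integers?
17977

p(n) counts ways to write n as a sum of positive integers (order ignored).
Euler's pentagonal recurrence: p(k) = p(k-1) + p(k-2) - p(k-5) - p(k-7) + p(k-12) + p(k-15) - ... (offsets j(3j∓1)/2, signs ++--, p(0)=1, p(<0)=0).
DP table for k = 0..35: p(0)=1, p(1)=1, p(2)=2, p(3)=3, p(4)=5, p(5)=7, p(6)=11, p(7)=15, p(8)=22, p(9)=30, p(10)=42, p(11)=56, p(12)=77, p(13)=101, p(14)=135, p(15)=176, p(16)=231, p(17)=297, p(18)=385, p(19)=490, p(20)=627, p(21)=792, p(22)=1002, p(23)=1255, p(24)=1575, p(25)=1958, p(26)=2436, p(27)=3010, p(28)=3718, p(29)=4565, p(30)=5604, p(31)=6842, p(32)=8349, p(33)=10143, p(34)=12310, p(35)=14883.
Final step: p(36) = p(35) + p(34) - p(31) - p(29) + p(24) + p(21) - p(14) - p(10) + p(1)
= 14883 + 12310 - 6842 - 4565 + 1575 + 792 - 135 - 42 + 1
= 17977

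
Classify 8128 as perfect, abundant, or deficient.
perfect

Proper divisors of 8128: sum = 1 + 2 + 4 + 8 + 16 + 32 + 64 + 127 + 254 + 508 + 1016 + 2032 + 4064 = 8128
Since 8128 = 8128, 8128 is perfect.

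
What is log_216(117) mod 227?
179

Baby-step giant-step with step n = ⌈√227⌉ = 16.
Baby steps 216^j mod 227 (j:value) for j=0..15: 0:1, 1:216, 2:121, 3:31, 4:113, 5:119, 6:53, 7:98, 8:57, 9:54, 10:87, 11:178, 12:85, 13:200, 14:70, 15:138.
Giant-step multiplier: 216^(-16) ≡ 216^(226-16) = 216^210 ≡ 16 (mod 227).
Giant steps γ_i = 117·16^i mod 227: γ_0=117, γ_1=56, γ_2=215, γ_3=35, γ_4=106, γ_5=107, γ_6=123, γ_7=152, γ_8=162, γ_9=95, γ_10=158, γ_11=31 (in table at j=3).
x = i·n + j = 11·16 + 3 = 179.
Check: 216^179 ≡ 117 (mod 227).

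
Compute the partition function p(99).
169229875

p(n) counts ways to write n as a sum of positive integers (order ignored).
Euler's pentagonal recurrence: p(k) = p(k-1) + p(k-2) - p(k-5) - p(k-7) + p(k-12) + p(k-15) - ... (offsets j(3j∓1)/2, signs ++--, p(0)=1, p(<0)=0).
DP table for k = 0..98: p(0)=1, p(1)=1, p(2)=2, p(3)=3, p(4)=5, p(5)=7, p(6)=11, p(7)=15, p(8)=22, p(9)=30, p(10)=42, p(11)=56, p(12)=77, p(13)=101, p(14)=135, p(15)=176, p(16)=231, p(17)=297, p(18)=385, p(19)=490, p(20)=627, p(21)=792, p(22)=1002, p(23)=1255, p(24)=1575, p(25)=1958, p(26)=2436, p(27)=3010, p(28)=3718, p(29)=4565, p(30)=5604, p(31)=6842, p(32)=8349, p(33)=10143, p(34)=12310, p(35)=14883, p(36)=17977, p(37)=21637, p(38)=26015, p(39)=31185, p(40)=37338, p(41)=44583, p(42)=53174, p(43)=63261, p(44)=75175, p(45)=89134, p(46)=105558, p(47)=124754, p(48)=147273, p(49)=173525, p(50)=204226, p(51)=239943, p(52)=281589, p(53)=329931, p(54)=386155, p(55)=451276, p(56)=526823, p(57)=614154, p(58)=715220, p(59)=831820, p(60)=966467, p(61)=1121505, p(62)=1300156, p(63)=1505499, p(64)=1741630, p(65)=2012558, p(66)=2323520, p(67)=2679689, p(68)=3087735, p(69)=3554345, p(70)=4087968, p(71)=4697205, p(72)=5392783, p(73)=6185689, p(74)=7089500, p(75)=8118264, p(76)=9289091, p(77)=10619863, p(78)=12132164, p(79)=13848650, p(80)=15796476, p(81)=18004327, p(82)=20506255, p(83)=23338469, p(84)=26543660, p(85)=30167357, p(86)=34262962, p(87)=38887673, p(88)=44108109, p(89)=49995925, p(90)=56634173, p(91)=64112359, p(92)=72533807, p(93)=82010177, p(94)=92669720, p(95)=104651419, p(96)=118114304, p(97)=133230930, p(98)=150198136.
Final step: p(99) = p(98) + p(97) - p(94) - p(92) + p(87) + p(84) - p(77) - p(73) + p(64) + p(59) - p(48) - p(42) + p(29) + p(22) - p(7)
= 150198136 + 133230930 - 92669720 - 72533807 + 38887673 + 26543660 - 10619863 - 6185689 + 1741630 + 831820 - 147273 - 53174 + 4565 + 1002 - 15
= 169229875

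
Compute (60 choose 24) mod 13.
0

Using Lucas' theorem:
Write n=60 and k=24 in base 13:
n in base 13: [4, 8]
k in base 13: [1, 11]
C(60,24) mod 13 = ∏ C(n_i, k_i) mod 13
Digit binomials (mod 13): C(4,1) = 4; C(8,11) = 0 (k_i > n_i)
Product: 4 × 0 = 0 ≡ 0 (mod 13)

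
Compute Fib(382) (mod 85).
31

Matrix identity: Q^n = [[F_(n+1), F_n], [F_n, F_(n-1)]] with Q = [[1,1],[1,0]].
n = 382 = 101111110₂. Square-and-multiply, entries mod 85:
Q^1 = [[1,1],[1,0]]
Q^2 = (Q^1)² = [[2,1],[1,1]]
Q^5 = (Q^2)²·Q = [[8,5],[5,3]]
Q^11 = (Q^5)²·Q = [[59,4],[4,55]]
Q^23 = (Q^11)²·Q = [[43,12],[12,31]]
Q^47 = (Q^23)²·Q = [[76,38],[38,38]]
Q^95 = (Q^47)²·Q = [[77,80],[80,82]]
Q^191 = (Q^95)²·Q = [[59,4],[4,55]]
Q^382 = (Q^191)² = [[12,31],[31,66]]
F_382 mod 85 = Q^382[0][1] = 31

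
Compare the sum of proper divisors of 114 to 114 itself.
abundant

Proper divisors of 114: sum = 1 + 2 + 3 + 6 + 19 + 38 + 57 = 126
Since 126 > 114, 114 is abundant.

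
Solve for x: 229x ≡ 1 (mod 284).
253

gcd(229, 284) = 1, so the inverse exists.
Extended Euclidean algorithm on (284, 229):
284 = 1 × 229 + 55  ⟹  55 = (1)·284 + (-1)·229
229 = 4 × 55 + 9  ⟹  9 = (-4)·284 + (5)·229
55 = 6 × 9 + 1  ⟹  1 = (25)·284 + (-31)·229
So (-31)·229 ≡ 1 (mod 284), i.e. 229^(-1) ≡ -31 ≡ 253 (mod 284).
Check: 229 × 253 = 57937 ≡ 1 (mod 284)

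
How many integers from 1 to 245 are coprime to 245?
168

245 = 5 × 7^2
φ(n) = n × ∏(1 - 1/p) for each prime p dividing n
φ(245) = 245 × (1 - 1/5) × (1 - 1/7) = 168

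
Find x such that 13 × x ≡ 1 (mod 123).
19

gcd(13, 123) = 1, so the inverse exists.
Extended Euclidean algorithm on (123, 13):
123 = 9 × 13 + 6  ⟹  6 = (1)·123 + (-9)·13
13 = 2 × 6 + 1  ⟹  1 = (-2)·123 + (19)·13
So (19)·13 ≡ 1 (mod 123), i.e. 13^(-1) ≡ 19 (mod 123).
Check: 13 × 19 = 247 ≡ 1 (mod 123)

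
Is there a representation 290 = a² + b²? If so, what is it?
1² + 17² (a=1, b=17)

Factorization: 290 = 2 × 5 × 29
By Fermat: n is sum of two squares iff every prime p ≡ 3 (mod 4) appears to even power.
All primes ≡ 3 (mod 4) appear to even power.
Search a = 0, 1, 2, … for 290 - a² a perfect square: first hit at a = 1: 290 - 1 = 289 = 17².
290 = 1² + 17² = 1 + 289 ✓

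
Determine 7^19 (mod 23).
11

Repeated squaring. Binary of 19 = 10011.
7^1 ≡ 7 (mod 23); 7^2 ≡ 3 (mod 23); 7^4 ≡ 9 (mod 23); 7^8 ≡ 12 (mod 23); 7^16 ≡ 6 (mod 23)
7^19 = 7^1 × 7^2 × 7^16 ≡ 11 (mod 23)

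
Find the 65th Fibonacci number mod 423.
283

Matrix identity: Q^n = [[F_(n+1), F_n], [F_n, F_(n-1)]] with Q = [[1,1],[1,0]].
n = 65 = 1000001₂. Square-and-multiply, entries mod 423:
Q^1 = [[1,1],[1,0]]
Q^2 = (Q^1)² = [[2,1],[1,1]]
Q^4 = (Q^2)² = [[5,3],[3,2]]
Q^8 = (Q^4)² = [[34,21],[21,13]]
Q^16 = (Q^8)² = [[328,141],[141,187]]
Q^32 = (Q^16)² = [[142,282],[282,283]]
Q^65 = (Q^32)²·Q = [[1,283],[283,141]]
F_65 mod 423 = Q^65[0][1] = 283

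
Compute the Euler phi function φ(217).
180

217 = 7 × 31
φ(n) = n × ∏(1 - 1/p) for each prime p dividing n
φ(217) = 217 × (1 - 1/7) × (1 - 1/31) = 180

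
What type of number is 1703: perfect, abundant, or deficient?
deficient

Proper divisors of 1703: sum = 1 + 13 + 131 = 145
Since 145 < 1703, 1703 is deficient.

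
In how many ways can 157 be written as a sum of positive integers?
80630964769

p(n) counts ways to write n as a sum of positive integers (order ignored).
Euler's pentagonal recurrence: p(k) = p(k-1) + p(k-2) - p(k-5) - p(k-7) + p(k-12) + p(k-15) - ... (offsets j(3j∓1)/2, signs ++--, p(0)=1, p(<0)=0).
DP table for k = 0..156: p(0)=1, p(1)=1, p(2)=2, p(3)=3, p(4)=5, p(5)=7, p(6)=11, p(7)=15, p(8)=22, p(9)=30, p(10)=42, p(11)=56, p(12)=77, p(13)=101, p(14)=135, p(15)=176, p(16)=231, p(17)=297, p(18)=385, p(19)=490, p(20)=627, p(21)=792, p(22)=1002, p(23)=1255, p(24)=1575, p(25)=1958, p(26)=2436, p(27)=3010, p(28)=3718, p(29)=4565, p(30)=5604, p(31)=6842, p(32)=8349, p(33)=10143, p(34)=12310, p(35)=14883, p(36)=17977, p(37)=21637, p(38)=26015, p(39)=31185, p(40)=37338, p(41)=44583, p(42)=53174, p(43)=63261, p(44)=75175, p(45)=89134, p(46)=105558, p(47)=124754, p(48)=147273, p(49)=173525, p(50)=204226, p(51)=239943, p(52)=281589, p(53)=329931, p(54)=386155, p(55)=451276, p(56)=526823, p(57)=614154, p(58)=715220, p(59)=831820, p(60)=966467, p(61)=1121505, p(62)=1300156, p(63)=1505499, p(64)=1741630, p(65)=2012558, p(66)=2323520, p(67)=2679689, p(68)=3087735, p(69)=3554345, p(70)=4087968, p(71)=4697205, p(72)=5392783, p(73)=6185689, p(74)=7089500, p(75)=8118264, p(76)=9289091, p(77)=10619863, p(78)=12132164, p(79)=13848650, p(80)=15796476, p(81)=18004327, p(82)=20506255, p(83)=23338469, p(84)=26543660, p(85)=30167357, p(86)=34262962, p(87)=38887673, p(88)=44108109, p(89)=49995925, p(90)=56634173, p(91)=64112359, p(92)=72533807, p(93)=82010177, p(94)=92669720, p(95)=104651419, p(96)=118114304, p(97)=133230930, p(98)=150198136, p(99)=169229875, p(100)=190569292, p(101)=214481126, p(102)=241265379, p(103)=271248950, p(104)=304801365, p(105)=342325709, p(106)=384276336, p(107)=431149389, p(108)=483502844, p(109)=541946240, p(110)=607163746, p(111)=679903203, p(112)=761002156, p(113)=851376628, p(114)=952050665, p(115)=1064144451, p(116)=1188908248, p(117)=1327710076, p(118)=1482074143, p(119)=1653668665, p(120)=1844349560, p(121)=2056148051, p(122)=2291320912, p(123)=2552338241, p(124)=2841940500, p(125)=3163127352, p(126)=3519222692, p(127)=3913864295, p(128)=4351078600, p(129)=4835271870, p(130)=5371315400, p(131)=5964539504, p(132)=6620830889, p(133)=7346629512, p(134)=8149040695, p(135)=9035836076, p(136)=10015581680, p(137)=11097645016, p(138)=12292341831, p(139)=13610949895, p(140)=15065878135, p(141)=16670689208, p(142)=18440293320, p(143)=20390982757, p(144)=22540654445, p(145)=24908858009, p(146)=27517052599, p(147)=30388671978, p(148)=33549419497, p(149)=37027355200, p(150)=40853235313, p(151)=45060624582, p(152)=49686288421, p(153)=54770336324, p(154)=60356673280, p(155)=66493182097, p(156)=73232243759.
Final step: p(157) = p(156) + p(155) - p(152) - p(150) + p(145) + p(142) - p(135) - p(131) + p(122) + p(117) - p(106) - p(100) + p(87) + p(80) - p(65) - p(57) + p(40) + p(31) - p(12) - p(2)
= 73232243759 + 66493182097 - 49686288421 - 40853235313 + 24908858009 + 18440293320 - 9035836076 - 5964539504 + 2291320912 + 1327710076 - 384276336 - 190569292 + 38887673 + 15796476 - 2012558 - 614154 + 37338 + 6842 - 77 - 2
= 80630964769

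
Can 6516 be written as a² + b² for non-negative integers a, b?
54² + 60² (a=54, b=60)

Factorization: 6516 = 2^2 × 3^2 × 181
By Fermat: n is sum of two squares iff every prime p ≡ 3 (mod 4) appears to even power.
All primes ≡ 3 (mod 4) appear to even power.
Search a = 0, 1, 2, … for 6516 - a² a perfect square: first hit at a = 54: 6516 - 2916 = 3600 = 60².
6516 = 54² + 60² = 2916 + 3600 ✓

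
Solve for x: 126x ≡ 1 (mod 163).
22

gcd(126, 163) = 1, so the inverse exists.
Extended Euclidean algorithm on (163, 126):
163 = 1 × 126 + 37  ⟹  37 = (1)·163 + (-1)·126
126 = 3 × 37 + 15  ⟹  15 = (-3)·163 + (4)·126
37 = 2 × 15 + 7  ⟹  7 = (7)·163 + (-9)·126
15 = 2 × 7 + 1  ⟹  1 = (-17)·163 + (22)·126
So (22)·126 ≡ 1 (mod 163), i.e. 126^(-1) ≡ 22 (mod 163).
Check: 126 × 22 = 2772 ≡ 1 (mod 163)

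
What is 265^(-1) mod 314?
173

gcd(265, 314) = 1, so the inverse exists.
Extended Euclidean algorithm on (314, 265):
314 = 1 × 265 + 49  ⟹  49 = (1)·314 + (-1)·265
265 = 5 × 49 + 20  ⟹  20 = (-5)·314 + (6)·265
49 = 2 × 20 + 9  ⟹  9 = (11)·314 + (-13)·265
20 = 2 × 9 + 2  ⟹  2 = (-27)·314 + (32)·265
9 = 4 × 2 + 1  ⟹  1 = (119)·314 + (-141)·265
So (-141)·265 ≡ 1 (mod 314), i.e. 265^(-1) ≡ -141 ≡ 173 (mod 314).
Check: 265 × 173 = 45845 ≡ 1 (mod 314)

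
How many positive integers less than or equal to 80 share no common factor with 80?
32

80 = 2^4 × 5
φ(n) = n × ∏(1 - 1/p) for each prime p dividing n
φ(80) = 80 × (1 - 1/2) × (1 - 1/5) = 32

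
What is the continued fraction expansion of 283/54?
[5; 4, 6, 2]

Euclidean algorithm steps:
283 = 5 × 54 + 13
54 = 4 × 13 + 2
13 = 6 × 2 + 1
2 = 2 × 1 + 0
Continued fraction: [5; 4, 6, 2]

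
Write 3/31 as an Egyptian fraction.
1/11 + 1/171 + 1/58311

Greedy algorithm:
3/31: ceiling(31/3) = 11, use 1/11
2/341: ceiling(341/2) = 171, use 1/171
1/58311: ceiling(58311/1) = 58311, use 1/58311
Result: 3/31 = 1/11 + 1/171 + 1/58311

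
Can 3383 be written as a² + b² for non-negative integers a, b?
Not possible

Factorization: 3383 = 17 × 199
By Fermat: n is sum of two squares iff every prime p ≡ 3 (mod 4) appears to even power.
Prime(s) ≡ 3 (mod 4) with odd exponent: [(199, 1)]
Therefore 3383 cannot be expressed as a² + b².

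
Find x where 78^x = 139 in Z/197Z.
137

Baby-step giant-step with step n = ⌈√197⌉ = 15.
Baby steps 78^j mod 197 (j:value) for j=0..14: 0:1, 1:78, 2:174, 3:176, 4:135, 5:89, 6:47, 7:120, 8:101, 9:195, 10:41, 11:46, 12:42, 13:124, 14:19.
Giant-step multiplier: 78^(-15) ≡ 78^(196-15) = 78^181 ≡ 44 (mod 197).
Giant steps γ_i = 139·44^i mod 197: γ_0=139, γ_1=9, γ_2=2, γ_3=88, γ_4=129, γ_5=160, γ_6=145, γ_7=76, γ_8=192, γ_9=174 (in table at j=2).
x = i·n + j = 9·15 + 2 = 137.
Check: 78^137 ≡ 139 (mod 197).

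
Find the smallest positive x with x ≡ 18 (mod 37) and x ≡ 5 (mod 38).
499

Using Chinese Remainder Theorem:
M = 37 × 38 = 1406
M1 = 38, M2 = 37
y1 = 38^(-1) mod 37 = 1
y2 = 37^(-1) mod 38 = 37
x = (18×38×1 + 5×37×37) mod 1406 = 499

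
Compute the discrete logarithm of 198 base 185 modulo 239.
190

Baby-step giant-step with step n = ⌈√239⌉ = 16.
Baby steps 185^j mod 239 (j:value) for j=0..15: 0:1, 1:185, 2:48, 3:37, 4:153, 5:103, 6:174, 7:164, 8:226, 9:224, 10:93, 11:236, 12:162, 13:95, 14:128, 15:19.
Giant-step multiplier: 185^(-16) ≡ 185^(238-16) = 185^222 ≡ 99 (mod 239).
Giant steps γ_i = 198·99^i mod 239: γ_0=198, γ_1=4, γ_2=157, γ_3=8, γ_4=75, γ_5=16, γ_6=150, γ_7=32, γ_8=61, γ_9=64, γ_10=122, γ_11=128 (in table at j=14).
x = i·n + j = 11·16 + 14 = 190.
Check: 185^190 ≡ 198 (mod 239).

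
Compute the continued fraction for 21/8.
[2; 1, 1, 1, 2]

Euclidean algorithm steps:
21 = 2 × 8 + 5
8 = 1 × 5 + 3
5 = 1 × 3 + 2
3 = 1 × 2 + 1
2 = 2 × 1 + 0
Continued fraction: [2; 1, 1, 1, 2]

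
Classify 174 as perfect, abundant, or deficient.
abundant

Proper divisors of 174: sum = 1 + 2 + 3 + 6 + 29 + 58 + 87 = 186
Since 186 > 174, 174 is abundant.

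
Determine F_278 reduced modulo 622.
557

Matrix identity: Q^n = [[F_(n+1), F_n], [F_n, F_(n-1)]] with Q = [[1,1],[1,0]].
n = 278 = 100010110₂. Square-and-multiply, entries mod 622:
Q^1 = [[1,1],[1,0]]
Q^2 = (Q^1)² = [[2,1],[1,1]]
Q^4 = (Q^2)² = [[5,3],[3,2]]
Q^8 = (Q^4)² = [[34,21],[21,13]]
Q^17 = (Q^8)²·Q = [[96,353],[353,365]]
Q^34 = (Q^17)² = [[95,391],[391,326]]
Q^69 = (Q^34)²·Q = [[589,186],[186,403]]
Q^139 = (Q^69)²·Q = [[9,231],[231,400]]
Q^278 = (Q^139)² = [[572,557],[557,15]]
F_278 mod 622 = Q^278[0][1] = 557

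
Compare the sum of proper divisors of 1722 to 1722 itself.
abundant

Proper divisors of 1722: sum = 1 + 2 + 3 + 6 + 7 + 14 + 21 + 41 + 42 + 82 + 123 + 246 + 287 + 574 + 861 = 2310
Since 2310 > 1722, 1722 is abundant.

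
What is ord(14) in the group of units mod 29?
28

29 is prime, so ord(14) divides φ(29) = 28.
Divisors of 28: 1, 2, 4, 7, 14, 28.
Repeated squaring: 14^1 ≡ 14, 14^2 ≡ 22, 14^4 ≡ 20, 14^8 ≡ 23, 14^16 ≡ 7 (mod 29).
Test 14^d mod 29 for each divisor d in increasing order:
14^1 ≡ 14
14^2 ≡ 22
14^4 ≡ 20
14^7 = 14^4·14^2·14^1 ≡ 12
14^14 = 14^8·14^4·14^2 ≡ 28
14^28 = 14^16·14^8·14^4 ≡ 1  ← first divisor giving 1
The order is 28.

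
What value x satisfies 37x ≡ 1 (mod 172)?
93

gcd(37, 172) = 1, so the inverse exists.
Extended Euclidean algorithm on (172, 37):
172 = 4 × 37 + 24  ⟹  24 = (1)·172 + (-4)·37
37 = 1 × 24 + 13  ⟹  13 = (-1)·172 + (5)·37
24 = 1 × 13 + 11  ⟹  11 = (2)·172 + (-9)·37
13 = 1 × 11 + 2  ⟹  2 = (-3)·172 + (14)·37
11 = 5 × 2 + 1  ⟹  1 = (17)·172 + (-79)·37
So (-79)·37 ≡ 1 (mod 172), i.e. 37^(-1) ≡ -79 ≡ 93 (mod 172).
Check: 37 × 93 = 3441 ≡ 1 (mod 172)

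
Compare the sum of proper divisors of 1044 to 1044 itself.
abundant

Proper divisors of 1044: sum = 1 + 2 + 3 + 4 + 6 + 9 + 12 + 18 + ... + 174 + 261 + 348 + 522 (17 divisors) = 1686
Since 1686 > 1044, 1044 is abundant.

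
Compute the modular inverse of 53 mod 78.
53

gcd(53, 78) = 1, so the inverse exists.
Extended Euclidean algorithm on (78, 53):
78 = 1 × 53 + 25  ⟹  25 = (1)·78 + (-1)·53
53 = 2 × 25 + 3  ⟹  3 = (-2)·78 + (3)·53
25 = 8 × 3 + 1  ⟹  1 = (17)·78 + (-25)·53
So (-25)·53 ≡ 1 (mod 78), i.e. 53^(-1) ≡ -25 ≡ 53 (mod 78).
Check: 53 × 53 = 2809 ≡ 1 (mod 78)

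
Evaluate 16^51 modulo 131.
12

Repeated squaring. Binary of 51 = 110011.
16^1 ≡ 16 (mod 131); 16^2 ≡ 125 (mod 131); 16^4 ≡ 36 (mod 131); 16^8 ≡ 117 (mod 131); 16^16 ≡ 65 (mod 131); 16^32 ≡ 33 (mod 131)
16^51 = 16^1 × 16^2 × 16^16 × 16^32 ≡ 12 (mod 131)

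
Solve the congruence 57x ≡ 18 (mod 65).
x ≡ 14 (mod 65)

gcd(57, 65) = 1, which divides 18, so solutions exist.
Find 57^(-1) mod 65 by the extended Euclidean algorithm:
65 = 1 × 57 + 8  ⟹  8 = (1)·65 + (-1)·57
57 = 7 × 8 + 1  ⟹  1 = (-7)·65 + (8)·57
So (8)·57 ≡ 1 (mod 65), i.e. 57^(-1) ≡ 8 (mod 65).
x ≡ 8 × 18 = 144 ≡ 14 (mod 65).
Check: 57 × 14 = 798 ≡ 18 (mod 65).
Unique solution: x ≡ 14 (mod 65)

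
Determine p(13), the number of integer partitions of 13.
101

p(n) counts ways to write n as a sum of positive integers (order ignored).
Euler's pentagonal recurrence: p(k) = p(k-1) + p(k-2) - p(k-5) - p(k-7) + p(k-12) + p(k-15) - ... (offsets j(3j∓1)/2, signs ++--, p(0)=1, p(<0)=0).
DP table for k = 0..12: p(0)=1, p(1)=1, p(2)=2, p(3)=3, p(4)=5, p(5)=7, p(6)=11, p(7)=15, p(8)=22, p(9)=30, p(10)=42, p(11)=56, p(12)=77.
Final step: p(13) = p(12) + p(11) - p(8) - p(6) + p(1)
= 77 + 56 - 22 - 11 + 1
= 101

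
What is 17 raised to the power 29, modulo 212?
37

Repeated squaring. Binary of 29 = 11101.
17^1 ≡ 17 (mod 212); 17^2 ≡ 77 (mod 212); 17^4 ≡ 205 (mod 212); 17^8 ≡ 49 (mod 212); 17^16 ≡ 69 (mod 212)
17^29 = 17^1 × 17^4 × 17^8 × 17^16 ≡ 37 (mod 212)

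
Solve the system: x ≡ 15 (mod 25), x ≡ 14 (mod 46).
290

Using Chinese Remainder Theorem:
M = 25 × 46 = 1150
M1 = 46, M2 = 25
y1 = 46^(-1) mod 25 = 6
y2 = 25^(-1) mod 46 = 35
x = (15×46×6 + 14×25×35) mod 1150 = 290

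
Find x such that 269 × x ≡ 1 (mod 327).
62

gcd(269, 327) = 1, so the inverse exists.
Extended Euclidean algorithm on (327, 269):
327 = 1 × 269 + 58  ⟹  58 = (1)·327 + (-1)·269
269 = 4 × 58 + 37  ⟹  37 = (-4)·327 + (5)·269
58 = 1 × 37 + 21  ⟹  21 = (5)·327 + (-6)·269
37 = 1 × 21 + 16  ⟹  16 = (-9)·327 + (11)·269
21 = 1 × 16 + 5  ⟹  5 = (14)·327 + (-17)·269
16 = 3 × 5 + 1  ⟹  1 = (-51)·327 + (62)·269
So (62)·269 ≡ 1 (mod 327), i.e. 269^(-1) ≡ 62 (mod 327).
Check: 269 × 62 = 16678 ≡ 1 (mod 327)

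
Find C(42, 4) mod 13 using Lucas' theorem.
0

Using Lucas' theorem:
Write n=42 and k=4 in base 13:
n in base 13: [3, 3]
k in base 13: [0, 4]
C(42,4) mod 13 = ∏ C(n_i, k_i) mod 13
Digit binomials (mod 13): C(3,0) = 1; C(3,4) = 0 (k_i > n_i)
Product: 1 × 0 = 0 ≡ 0 (mod 13)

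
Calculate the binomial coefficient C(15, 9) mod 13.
0

Using Lucas' theorem:
Write n=15 and k=9 in base 13:
n in base 13: [1, 2]
k in base 13: [0, 9]
C(15,9) mod 13 = ∏ C(n_i, k_i) mod 13
Digit binomials (mod 13): C(1,0) = 1; C(2,9) = 0 (k_i > n_i)
Product: 1 × 0 = 0 ≡ 0 (mod 13)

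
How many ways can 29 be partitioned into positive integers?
4565

p(n) counts ways to write n as a sum of positive integers (order ignored).
Euler's pentagonal recurrence: p(k) = p(k-1) + p(k-2) - p(k-5) - p(k-7) + p(k-12) + p(k-15) - ... (offsets j(3j∓1)/2, signs ++--, p(0)=1, p(<0)=0).
DP table for k = 0..28: p(0)=1, p(1)=1, p(2)=2, p(3)=3, p(4)=5, p(5)=7, p(6)=11, p(7)=15, p(8)=22, p(9)=30, p(10)=42, p(11)=56, p(12)=77, p(13)=101, p(14)=135, p(15)=176, p(16)=231, p(17)=297, p(18)=385, p(19)=490, p(20)=627, p(21)=792, p(22)=1002, p(23)=1255, p(24)=1575, p(25)=1958, p(26)=2436, p(27)=3010, p(28)=3718.
Final step: p(29) = p(28) + p(27) - p(24) - p(22) + p(17) + p(14) - p(7) - p(3)
= 3718 + 3010 - 1575 - 1002 + 297 + 135 - 15 - 3
= 4565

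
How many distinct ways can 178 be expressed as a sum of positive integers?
571701605655

p(n) counts ways to write n as a sum of positive integers (order ignored).
Euler's pentagonal recurrence: p(k) = p(k-1) + p(k-2) - p(k-5) - p(k-7) + p(k-12) + p(k-15) - ... (offsets j(3j∓1)/2, signs ++--, p(0)=1, p(<0)=0).
DP table for k = 0..177: p(0)=1, p(1)=1, p(2)=2, p(3)=3, p(4)=5, p(5)=7, p(6)=11, p(7)=15, p(8)=22, p(9)=30, p(10)=42, p(11)=56, p(12)=77, p(13)=101, p(14)=135, p(15)=176, p(16)=231, p(17)=297, p(18)=385, p(19)=490, p(20)=627, p(21)=792, p(22)=1002, p(23)=1255, p(24)=1575, p(25)=1958, p(26)=2436, p(27)=3010, p(28)=3718, p(29)=4565, p(30)=5604, p(31)=6842, p(32)=8349, p(33)=10143, p(34)=12310, p(35)=14883, p(36)=17977, p(37)=21637, p(38)=26015, p(39)=31185, p(40)=37338, p(41)=44583, p(42)=53174, p(43)=63261, p(44)=75175, p(45)=89134, p(46)=105558, p(47)=124754, p(48)=147273, p(49)=173525, p(50)=204226, p(51)=239943, p(52)=281589, p(53)=329931, p(54)=386155, p(55)=451276, p(56)=526823, p(57)=614154, p(58)=715220, p(59)=831820, p(60)=966467, p(61)=1121505, p(62)=1300156, p(63)=1505499, p(64)=1741630, p(65)=2012558, p(66)=2323520, p(67)=2679689, p(68)=3087735, p(69)=3554345, p(70)=4087968, p(71)=4697205, p(72)=5392783, p(73)=6185689, p(74)=7089500, p(75)=8118264, p(76)=9289091, p(77)=10619863, p(78)=12132164, p(79)=13848650, p(80)=15796476, p(81)=18004327, p(82)=20506255, p(83)=23338469, p(84)=26543660, p(85)=30167357, p(86)=34262962, p(87)=38887673, p(88)=44108109, p(89)=49995925, p(90)=56634173, p(91)=64112359, p(92)=72533807, p(93)=82010177, p(94)=92669720, p(95)=104651419, p(96)=118114304, p(97)=133230930, p(98)=150198136, p(99)=169229875, p(100)=190569292, p(101)=214481126, p(102)=241265379, p(103)=271248950, p(104)=304801365, p(105)=342325709, p(106)=384276336, p(107)=431149389, p(108)=483502844, p(109)=541946240, p(110)=607163746, p(111)=679903203, p(112)=761002156, p(113)=851376628, p(114)=952050665, p(115)=1064144451, p(116)=1188908248, p(117)=1327710076, p(118)=1482074143, p(119)=1653668665, p(120)=1844349560, p(121)=2056148051, p(122)=2291320912, p(123)=2552338241, p(124)=2841940500, p(125)=3163127352, p(126)=3519222692, p(127)=3913864295, p(128)=4351078600, p(129)=4835271870, p(130)=5371315400, p(131)=5964539504, p(132)=6620830889, p(133)=7346629512, p(134)=8149040695, p(135)=9035836076, p(136)=10015581680, p(137)=11097645016, p(138)=12292341831, p(139)=13610949895, p(140)=15065878135, p(141)=16670689208, p(142)=18440293320, p(143)=20390982757, p(144)=22540654445, p(145)=24908858009, p(146)=27517052599, p(147)=30388671978, p(148)=33549419497, p(149)=37027355200, p(150)=40853235313, p(151)=45060624582, p(152)=49686288421, p(153)=54770336324, p(154)=60356673280, p(155)=66493182097, p(156)=73232243759, p(157)=80630964769, p(158)=88751778802, p(159)=97662728555, p(160)=107438159466, p(161)=118159068427, p(162)=129913904637, p(163)=142798995930, p(164)=156919475295, p(165)=172389800255, p(166)=189334822579, p(167)=207890420102, p(168)=228204732751, p(169)=250438925115, p(170)=274768617130, p(171)=301384802048, p(172)=330495499613, p(173)=362326859895, p(174)=397125074750, p(175)=435157697830, p(176)=476715857290, p(177)=522115831195.
Final step: p(178) = p(177) + p(176) - p(173) - p(171) + p(166) + p(163) - p(156) - p(152) + p(143) + p(138) - p(127) - p(121) + p(108) + p(101) - p(86) - p(78) + p(61) + p(52) - p(33) - p(23) + p(2)
= 522115831195 + 476715857290 - 362326859895 - 301384802048 + 189334822579 + 142798995930 - 73232243759 - 49686288421 + 20390982757 + 12292341831 - 3913864295 - 2056148051 + 483502844 + 214481126 - 34262962 - 12132164 + 1121505 + 281589 - 10143 - 1255 + 2
= 571701605655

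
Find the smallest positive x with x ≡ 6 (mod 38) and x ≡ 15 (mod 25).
690

Using Chinese Remainder Theorem:
M = 38 × 25 = 950
M1 = 25, M2 = 38
y1 = 25^(-1) mod 38 = 35
y2 = 38^(-1) mod 25 = 2
x = (6×25×35 + 15×38×2) mod 950 = 690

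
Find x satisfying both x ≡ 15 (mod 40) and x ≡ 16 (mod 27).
1015

Using Chinese Remainder Theorem:
M = 40 × 27 = 1080
M1 = 27, M2 = 40
y1 = 27^(-1) mod 40 = 3
y2 = 40^(-1) mod 27 = 25
x = (15×27×3 + 16×40×25) mod 1080 = 1015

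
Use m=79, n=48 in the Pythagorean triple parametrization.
(3937, 7584, 8545)

Euclid's formula: a = m² - n², b = 2mn, c = m² + n²
m = 79, n = 48
a = 79² - 48² = 6241 - 2304 = 3937
b = 2 × 79 × 48 = 7584
c = 79² + 48² = 6241 + 2304 = 8545
Verification: 3937² + 7584² = 15499969 + 57517056 = 73017025 = 8545² ✓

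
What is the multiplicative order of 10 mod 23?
22

23 is prime, so ord(10) divides φ(23) = 22.
Divisors of 22: 1, 2, 11, 22.
Repeated squaring: 10^1 ≡ 10, 10^2 ≡ 8, 10^4 ≡ 18, 10^8 ≡ 2, 10^16 ≡ 4 (mod 23).
Test 10^d mod 23 for each divisor d in increasing order:
10^1 ≡ 10
10^2 ≡ 8
10^11 = 10^8·10^2·10^1 ≡ 22
10^22 = 10^16·10^4·10^2 ≡ 1  ← first divisor giving 1
The order is 22.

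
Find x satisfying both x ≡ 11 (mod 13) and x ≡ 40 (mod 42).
544

Using Chinese Remainder Theorem:
M = 13 × 42 = 546
M1 = 42, M2 = 13
y1 = 42^(-1) mod 13 = 9
y2 = 13^(-1) mod 42 = 13
x = (11×42×9 + 40×13×13) mod 546 = 544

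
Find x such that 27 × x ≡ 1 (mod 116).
43

gcd(27, 116) = 1, so the inverse exists.
Extended Euclidean algorithm on (116, 27):
116 = 4 × 27 + 8  ⟹  8 = (1)·116 + (-4)·27
27 = 3 × 8 + 3  ⟹  3 = (-3)·116 + (13)·27
8 = 2 × 3 + 2  ⟹  2 = (7)·116 + (-30)·27
3 = 1 × 2 + 1  ⟹  1 = (-10)·116 + (43)·27
So (43)·27 ≡ 1 (mod 116), i.e. 27^(-1) ≡ 43 (mod 116).
Check: 27 × 43 = 1161 ≡ 1 (mod 116)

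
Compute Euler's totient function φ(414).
132

414 = 2 × 3^2 × 23
φ(n) = n × ∏(1 - 1/p) for each prime p dividing n
φ(414) = 414 × (1 - 1/2) × (1 - 1/3) × (1 - 1/23) = 132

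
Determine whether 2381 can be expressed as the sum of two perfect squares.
34² + 35² (a=34, b=35)

Factorization: 2381 = 2381
By Fermat: n is sum of two squares iff every prime p ≡ 3 (mod 4) appears to even power.
All primes ≡ 3 (mod 4) appear to even power.
Search a = 0, 1, 2, … for 2381 - a² a perfect square: first hit at a = 34: 2381 - 1156 = 1225 = 35².
2381 = 34² + 35² = 1156 + 1225 ✓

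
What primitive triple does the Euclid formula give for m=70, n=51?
(2299, 7140, 7501)

Euclid's formula: a = m² - n², b = 2mn, c = m² + n²
m = 70, n = 51
a = 70² - 51² = 4900 - 2601 = 2299
b = 2 × 70 × 51 = 7140
c = 70² + 51² = 4900 + 2601 = 7501
Verification: 2299² + 7140² = 5285401 + 50979600 = 56265001 = 7501² ✓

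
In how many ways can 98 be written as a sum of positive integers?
150198136

p(n) counts ways to write n as a sum of positive integers (order ignored).
Euler's pentagonal recurrence: p(k) = p(k-1) + p(k-2) - p(k-5) - p(k-7) + p(k-12) + p(k-15) - ... (offsets j(3j∓1)/2, signs ++--, p(0)=1, p(<0)=0).
DP table for k = 0..97: p(0)=1, p(1)=1, p(2)=2, p(3)=3, p(4)=5, p(5)=7, p(6)=11, p(7)=15, p(8)=22, p(9)=30, p(10)=42, p(11)=56, p(12)=77, p(13)=101, p(14)=135, p(15)=176, p(16)=231, p(17)=297, p(18)=385, p(19)=490, p(20)=627, p(21)=792, p(22)=1002, p(23)=1255, p(24)=1575, p(25)=1958, p(26)=2436, p(27)=3010, p(28)=3718, p(29)=4565, p(30)=5604, p(31)=6842, p(32)=8349, p(33)=10143, p(34)=12310, p(35)=14883, p(36)=17977, p(37)=21637, p(38)=26015, p(39)=31185, p(40)=37338, p(41)=44583, p(42)=53174, p(43)=63261, p(44)=75175, p(45)=89134, p(46)=105558, p(47)=124754, p(48)=147273, p(49)=173525, p(50)=204226, p(51)=239943, p(52)=281589, p(53)=329931, p(54)=386155, p(55)=451276, p(56)=526823, p(57)=614154, p(58)=715220, p(59)=831820, p(60)=966467, p(61)=1121505, p(62)=1300156, p(63)=1505499, p(64)=1741630, p(65)=2012558, p(66)=2323520, p(67)=2679689, p(68)=3087735, p(69)=3554345, p(70)=4087968, p(71)=4697205, p(72)=5392783, p(73)=6185689, p(74)=7089500, p(75)=8118264, p(76)=9289091, p(77)=10619863, p(78)=12132164, p(79)=13848650, p(80)=15796476, p(81)=18004327, p(82)=20506255, p(83)=23338469, p(84)=26543660, p(85)=30167357, p(86)=34262962, p(87)=38887673, p(88)=44108109, p(89)=49995925, p(90)=56634173, p(91)=64112359, p(92)=72533807, p(93)=82010177, p(94)=92669720, p(95)=104651419, p(96)=118114304, p(97)=133230930.
Final step: p(98) = p(97) + p(96) - p(93) - p(91) + p(86) + p(83) - p(76) - p(72) + p(63) + p(58) - p(47) - p(41) + p(28) + p(21) - p(6)
= 133230930 + 118114304 - 82010177 - 64112359 + 34262962 + 23338469 - 9289091 - 5392783 + 1505499 + 715220 - 124754 - 44583 + 3718 + 792 - 11
= 150198136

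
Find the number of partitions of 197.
3068829878530

p(n) counts ways to write n as a sum of positive integers (order ignored).
Euler's pentagonal recurrence: p(k) = p(k-1) + p(k-2) - p(k-5) - p(k-7) + p(k-12) + p(k-15) - ... (offsets j(3j∓1)/2, signs ++--, p(0)=1, p(<0)=0).
DP table for k = 0..196: p(0)=1, p(1)=1, p(2)=2, p(3)=3, p(4)=5, p(5)=7, p(6)=11, p(7)=15, p(8)=22, p(9)=30, p(10)=42, p(11)=56, p(12)=77, p(13)=101, p(14)=135, p(15)=176, p(16)=231, p(17)=297, p(18)=385, p(19)=490, p(20)=627, p(21)=792, p(22)=1002, p(23)=1255, p(24)=1575, p(25)=1958, p(26)=2436, p(27)=3010, p(28)=3718, p(29)=4565, p(30)=5604, p(31)=6842, p(32)=8349, p(33)=10143, p(34)=12310, p(35)=14883, p(36)=17977, p(37)=21637, p(38)=26015, p(39)=31185, p(40)=37338, p(41)=44583, p(42)=53174, p(43)=63261, p(44)=75175, p(45)=89134, p(46)=105558, p(47)=124754, p(48)=147273, p(49)=173525, p(50)=204226, p(51)=239943, p(52)=281589, p(53)=329931, p(54)=386155, p(55)=451276, p(56)=526823, p(57)=614154, p(58)=715220, p(59)=831820, p(60)=966467, p(61)=1121505, p(62)=1300156, p(63)=1505499, p(64)=1741630, p(65)=2012558, p(66)=2323520, p(67)=2679689, p(68)=3087735, p(69)=3554345, p(70)=4087968, p(71)=4697205, p(72)=5392783, p(73)=6185689, p(74)=7089500, p(75)=8118264, p(76)=9289091, p(77)=10619863, p(78)=12132164, p(79)=13848650, p(80)=15796476, p(81)=18004327, p(82)=20506255, p(83)=23338469, p(84)=26543660, p(85)=30167357, p(86)=34262962, p(87)=38887673, p(88)=44108109, p(89)=49995925, p(90)=56634173, p(91)=64112359, p(92)=72533807, p(93)=82010177, p(94)=92669720, p(95)=104651419, p(96)=118114304, p(97)=133230930, p(98)=150198136, p(99)=169229875, p(100)=190569292, p(101)=214481126, p(102)=241265379, p(103)=271248950, p(104)=304801365, p(105)=342325709, p(106)=384276336, p(107)=431149389, p(108)=483502844, p(109)=541946240, p(110)=607163746, p(111)=679903203, p(112)=761002156, p(113)=851376628, p(114)=952050665, p(115)=1064144451, p(116)=1188908248, p(117)=1327710076, p(118)=1482074143, p(119)=1653668665, p(120)=1844349560, p(121)=2056148051, p(122)=2291320912, p(123)=2552338241, p(124)=2841940500, p(125)=3163127352, p(126)=3519222692, p(127)=3913864295, p(128)=4351078600, p(129)=4835271870, p(130)=5371315400, p(131)=5964539504, p(132)=6620830889, p(133)=7346629512, p(134)=8149040695, p(135)=9035836076, p(136)=10015581680, p(137)=11097645016, p(138)=12292341831, p(139)=13610949895, p(140)=15065878135, p(141)=16670689208, p(142)=18440293320, p(143)=20390982757, p(144)=22540654445, p(145)=24908858009, p(146)=27517052599, p(147)=30388671978, p(148)=33549419497, p(149)=37027355200, p(150)=40853235313, p(151)=45060624582, p(152)=49686288421, p(153)=54770336324, p(154)=60356673280, p(155)=66493182097, p(156)=73232243759, p(157)=80630964769, p(158)=88751778802, p(159)=97662728555, p(160)=107438159466, p(161)=118159068427, p(162)=129913904637, p(163)=142798995930, p(164)=156919475295, p(165)=172389800255, p(166)=189334822579, p(167)=207890420102, p(168)=228204732751, p(169)=250438925115, p(170)=274768617130, p(171)=301384802048, p(172)=330495499613, p(173)=362326859895, p(174)=397125074750, p(175)=435157697830, p(176)=476715857290, p(177)=522115831195, p(178)=571701605655, p(179)=625846753120, p(180)=684957390936, p(181)=749474411781, p(182)=819876908323, p(183)=896684817527, p(184)=980462880430, p(185)=1071823774337, p(186)=1171432692373, p(187)=1280011042268, p(188)=1398341745571, p(189)=1527273599625, p(190)=1667727404093, p(191)=1820701100652, p(192)=1987276856363, p(193)=2168627105469, p(194)=2366022741845, p(195)=2580840212973, p(196)=2814570987591.
Final step: p(197) = p(196) + p(195) - p(192) - p(190) + p(185) + p(182) - p(175) - p(171) + p(162) + p(157) - p(146) - p(140) + p(127) + p(120) - p(105) - p(97) + p(80) + p(71) - p(52) - p(42) + p(21) + p(10)
= 2814570987591 + 2580840212973 - 1987276856363 - 1667727404093 + 1071823774337 + 819876908323 - 435157697830 - 301384802048 + 129913904637 + 80630964769 - 27517052599 - 15065878135 + 3913864295 + 1844349560 - 342325709 - 133230930 + 15796476 + 4697205 - 281589 - 53174 + 792 + 42
= 3068829878530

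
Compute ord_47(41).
46

47 is prime, so ord(41) divides φ(47) = 46.
Divisors of 46: 1, 2, 23, 46.
Repeated squaring: 41^1 ≡ 41, 41^2 ≡ 36, 41^4 ≡ 27, 41^8 ≡ 24, 41^16 ≡ 12, 41^32 ≡ 3 (mod 47).
Test 41^d mod 47 for each divisor d in increasing order:
41^1 ≡ 41
41^2 ≡ 36
41^23 = 41^16·41^4·41^2·41^1 ≡ 46
41^46 = 41^32·41^8·41^4·41^2 ≡ 1  ← first divisor giving 1
The order is 46.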